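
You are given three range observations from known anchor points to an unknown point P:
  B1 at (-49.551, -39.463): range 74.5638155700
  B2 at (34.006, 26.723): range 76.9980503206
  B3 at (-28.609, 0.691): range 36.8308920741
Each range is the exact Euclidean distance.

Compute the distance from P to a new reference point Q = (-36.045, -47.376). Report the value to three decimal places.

eq1: (x + 49.551)² + (y + 39.463)² = 74.5638155700²
eq2: (x − 34.006)² + (y − 26.723)² = 76.9980503206²
eq3: (x + 28.609)² + (y − 0.691)² = 36.8308920741²
eq1−eq2, eq1−eq3 (x²,y² cancel):
  167.114·x + 132.372·y = -2511.040366
  41.884·x + 80.308·y = 1009.570373
det = 167.114·80.308 − 132.372·41.884 = 7876.322264
x = (-2511.040366·80.308 − 132.372·1009.570373) / 7876.322264 = -42.570056
y = (167.114·1009.570373 − -2511.040366·41.884) / 7876.322264 = 34.773305
|P − Q| = √((-42.570056 − -36.045)² + (34.773305 − -47.376)²) = 82.408038

82.408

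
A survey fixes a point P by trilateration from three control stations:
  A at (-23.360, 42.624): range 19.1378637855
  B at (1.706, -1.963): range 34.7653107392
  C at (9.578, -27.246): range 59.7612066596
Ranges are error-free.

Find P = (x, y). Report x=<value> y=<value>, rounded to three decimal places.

x=-21.920 y=23.540

eq1: (x + 23.360)² + (y − 42.624)² = 19.1378637855²
eq2: (x − 1.706)² + (y + 1.963)² = 34.7653107392²
eq3: (x − 9.578)² + (y + 27.246)² = 59.7612066596²
eq3−eq2, eq3−eq1 (x²,y² cancel):
  -15.744·x + 50.566·y = 1535.456196
  -65.876·x + 139.740·y = 4733.556367
det = -15.744·139.740 − 50.566·-65.876 = 1131.019256
x = (1535.456196·139.740 − 50.566·4733.556367) / 1131.019256 = -21.920372
y = (-15.744·4733.556367 − 1535.456196·-65.876) / 1131.019256 = 23.540360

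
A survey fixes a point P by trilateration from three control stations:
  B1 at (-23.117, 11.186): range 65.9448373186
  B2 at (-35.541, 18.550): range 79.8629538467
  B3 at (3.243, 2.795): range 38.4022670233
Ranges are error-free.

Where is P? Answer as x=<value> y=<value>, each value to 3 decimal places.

eq1: (x + 23.117)² + (y − 11.186)² = 65.9448373186²
eq2: (x + 35.541)² + (y − 18.550)² = 79.8629538467²
eq3: (x − 3.243)² + (y − 2.795)² = 38.4022670233²
eq1−eq3, eq1−eq2 (x²,y² cancel):
  52.720·x − 16.782·y = 2232.794245
  -24.848·x + 14.728·y = -1081.626932
det = 52.720·14.728 − -16.782·-24.848 = 359.461024
x = (2232.794245·14.728 − -16.782·-1081.626932) / 359.461024 = 40.985613
y = (52.720·-1081.626932 − 2232.794245·-24.848) / 359.461024 = -4.292261

x=40.986 y=-4.292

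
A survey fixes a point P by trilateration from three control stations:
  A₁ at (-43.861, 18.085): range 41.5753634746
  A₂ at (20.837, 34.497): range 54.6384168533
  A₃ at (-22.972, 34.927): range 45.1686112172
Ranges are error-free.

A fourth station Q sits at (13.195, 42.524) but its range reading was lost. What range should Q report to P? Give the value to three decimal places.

57.442

eq1: (x + 43.861)² + (y − 18.085)² = 41.5753634746²
eq2: (x − 20.837)² + (y − 34.497)² = 54.6384168533²
eq3: (x + 22.972)² + (y − 34.927)² = 45.1686112172²
eq2−eq1, eq2−eq3 (x²,y² cancel):
  -129.396·x − 32.824·y = 1883.476716
  -87.618·x + 0.860·y = 1068.537692
det = -129.396·0.860 − -32.824·-87.618 = -2987.253792
x = (1883.476716·0.860 − -32.824·1068.537692) / -2987.253792 = -12.283346
y = (-129.396·1068.537692 − 1883.476716·-87.618) / -2987.253792 = -8.958716
|P − Q| = √((-12.283346 − 13.195)² + (-8.958716 − 42.524)²) = 57.442286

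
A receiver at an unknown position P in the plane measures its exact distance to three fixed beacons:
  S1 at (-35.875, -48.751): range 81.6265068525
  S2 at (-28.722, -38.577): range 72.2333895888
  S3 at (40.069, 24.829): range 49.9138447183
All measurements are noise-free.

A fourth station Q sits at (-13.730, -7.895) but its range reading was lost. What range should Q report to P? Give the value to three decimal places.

58.528

eq1: (x + 35.875)² + (y + 48.751)² = 81.6265068525²
eq2: (x + 28.722)² + (y + 38.577)² = 72.2333895888²
eq3: (x − 40.069)² + (y − 24.829)² = 49.9138447183²
eq1−eq3, eq1−eq2 (x²,y² cancel):
  151.888·x + 147.160·y = 2729.823102
  14.306·x + 20.348·y = 94.686636
det = 151.888·20.348 − 147.160·14.306 = 985.346064
x = (2729.823102·20.348 − 147.160·94.686636) / 985.346064 = 42.231208
y = (151.888·94.686636 − 2729.823102·14.306) / 985.346064 = -25.037991
|P − Q| = √((42.231208 − -13.730)² + (-25.037991 − -7.895)²) = 58.528104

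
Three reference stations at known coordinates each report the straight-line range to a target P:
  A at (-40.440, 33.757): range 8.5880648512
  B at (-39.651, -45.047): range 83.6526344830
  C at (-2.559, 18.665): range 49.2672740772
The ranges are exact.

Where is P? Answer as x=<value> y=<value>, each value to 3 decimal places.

x=-47.784 y=38.209

eq1: (x + 40.440)² + (y − 33.757)² = 8.5880648512²
eq2: (x + 39.651)² + (y + 45.047)² = 83.6526344830²
eq3: (x + 2.559)² + (y − 18.665)² = 49.2672740772²
eq3−eq1, eq3−eq2 (x²,y² cancel):
  -75.762·x + 30.184·y = 4773.507380
  -74.184·x − 127.424·y = -1323.995657
det = -75.762·-127.424 − 30.184·-74.184 = 11893.066944
x = (4773.507380·-127.424 − 30.184·-1323.995657) / 11893.066944 = -47.783799
y = (-75.762·-1323.995657 − 4773.507380·-74.184) / 11893.066944 = 38.209356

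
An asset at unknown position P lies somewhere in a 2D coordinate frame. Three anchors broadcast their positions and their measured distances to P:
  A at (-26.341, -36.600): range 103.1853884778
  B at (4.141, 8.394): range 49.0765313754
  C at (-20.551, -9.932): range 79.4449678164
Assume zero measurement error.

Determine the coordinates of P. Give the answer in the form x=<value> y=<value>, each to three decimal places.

eq1: (x + 26.341)² + (y + 36.600)² = 103.1853884778²
eq2: (x − 4.141)² + (y − 8.394)² = 49.0765313754²
eq3: (x + 20.551)² + (y + 9.932)² = 79.4449678164²
eq2−eq3, eq2−eq1 (x²,y² cancel):
  -49.384·x − 36.652·y = -3469.615872
  -60.964·x − 89.988·y = -6292.917299
det = -49.384·-89.988 − -36.652·-60.964 = 2209.514864
x = (-3469.615872·-89.988 − -36.652·-6292.917299) / 2209.514864 = 36.920226
y = (-49.384·-6292.917299 − -3469.615872·-60.964) / 2209.514864 = 44.918352

x=36.920 y=44.918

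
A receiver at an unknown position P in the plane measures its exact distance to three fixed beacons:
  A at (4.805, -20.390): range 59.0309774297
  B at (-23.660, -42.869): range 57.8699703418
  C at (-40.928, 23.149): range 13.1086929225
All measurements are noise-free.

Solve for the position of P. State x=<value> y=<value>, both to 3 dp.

x=-45.316 y=10.796

eq1: (x − 4.805)² + (y + 20.390)² = 59.0309774297²
eq2: (x + 23.660)² + (y + 42.869)² = 57.8699703418²
eq3: (x + 40.928)² + (y − 23.149)² = 13.1086929225²
eq2−eq3, eq2−eq1 (x²,y² cancel):
  -34.536·x + 132.036·y = 2990.526261
  56.930·x + 44.958·y = -2094.429465
det = -34.536·44.958 − 132.036·56.930 = -9069.478968
x = (2990.526261·44.958 − 132.036·-2094.429465) / -9069.478968 = -45.315521
y = (-34.536·-2094.429465 − 2990.526261·56.930) / -9069.478968 = 10.796369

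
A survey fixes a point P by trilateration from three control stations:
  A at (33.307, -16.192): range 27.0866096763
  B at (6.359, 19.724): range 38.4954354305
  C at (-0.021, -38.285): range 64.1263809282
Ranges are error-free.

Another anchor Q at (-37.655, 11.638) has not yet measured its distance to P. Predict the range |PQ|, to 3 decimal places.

81.022

eq1: (x − 33.307)² + (y + 16.192)² = 27.0866096763²
eq2: (x − 6.359)² + (y − 19.724)² = 38.4954354305²
eq3: (x + 0.021)² + (y + 38.285)² = 64.1263809282²
eq1−eq3, eq1−eq2 (x²,y² cancel):
  -66.656·x − 44.186·y = -3284.303754
  -53.896·x + 71.832·y = -1690.278181
det = -66.656·71.832 − -44.186·-53.896 = -7169.482448
x = (-3284.303754·71.832 − -44.186·-1690.278181) / -7169.482448 = 43.323174
y = (-66.656·-1690.278181 − -3284.303754·-53.896) / -7169.482448 = 8.974658
|P − Q| = √((43.323174 − -37.655)² + (8.974658 − 11.638)²) = 81.021961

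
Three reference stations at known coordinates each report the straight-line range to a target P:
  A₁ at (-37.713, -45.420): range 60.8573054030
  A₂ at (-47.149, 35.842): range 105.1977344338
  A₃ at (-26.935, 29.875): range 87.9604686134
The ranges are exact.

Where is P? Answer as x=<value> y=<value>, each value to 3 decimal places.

x=23.074 y=-42.487

eq1: (x + 37.713)² + (y + 45.420)² = 60.8573054030²
eq2: (x + 47.149)² + (y − 35.842)² = 105.1977344338²
eq3: (x + 26.935)² + (y − 29.875)² = 87.9604686134²
eq3−eq2, eq3−eq1 (x²,y² cancel):
  -40.428·x + 11.934·y = -1439.851976
  -21.556·x − 150.590·y = 5900.669337
det = -40.428·-150.590 − 11.934·-21.556 = 6345.301824
x = (-1439.851976·-150.590 − 11.934·5900.669337) / 6345.301824 = 23.073563
y = (-40.428·5900.669337 − -1439.851976·-21.556) / 6345.301824 = -42.486507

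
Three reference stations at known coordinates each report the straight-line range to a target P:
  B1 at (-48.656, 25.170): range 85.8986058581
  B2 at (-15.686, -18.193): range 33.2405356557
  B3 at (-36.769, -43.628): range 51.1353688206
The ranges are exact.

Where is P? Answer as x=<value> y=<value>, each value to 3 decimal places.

x=13.479 y=-34.141

eq1: (x + 48.656)² + (y − 25.170)² = 85.8986058581²
eq2: (x + 15.686)² + (y + 18.193)² = 33.2405356557²
eq3: (x + 36.769)² + (y + 43.628)² = 51.1353688206²
eq1−eq2, eq1−eq3 (x²,y² cancel):
  65.940·x − 86.726·y = 3849.737887
  23.774·x − 137.596·y = 5018.171053
det = 65.940·-137.596 − -86.726·23.774 = -7011.256316
x = (3849.737887·-137.596 − -86.726·5018.171053) / -7011.256316 = 13.478702
y = (65.940·5018.171053 − 3849.737887·23.774) / -7011.256316 = -34.141461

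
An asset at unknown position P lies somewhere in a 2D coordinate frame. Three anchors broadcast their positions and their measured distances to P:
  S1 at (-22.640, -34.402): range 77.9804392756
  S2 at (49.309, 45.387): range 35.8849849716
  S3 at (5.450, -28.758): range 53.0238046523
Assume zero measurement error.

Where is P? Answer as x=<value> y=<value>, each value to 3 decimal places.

eq1: (x + 22.640)² + (y + 34.402)² = 77.9804392756²
eq2: (x − 49.309)² + (y − 45.387)² = 35.8849849716²
eq3: (x − 5.450)² + (y + 28.758)² = 53.0238046523²
eq2−eq3, eq2−eq1 (x²,y² cancel):
  -87.718·x − 148.290·y = -5158.423899
  -143.898·x − 159.578·y = -7588.506809
det = -87.718·-159.578 − -148.290·-143.898 = -7340.771416
x = (-5158.423899·-159.578 − -148.290·-7588.506809) / -7340.771416 = 41.157623
y = (-87.718·-7588.506809 − -5158.423899·-143.898) / -7340.771416 = 10.440080

x=41.158 y=10.440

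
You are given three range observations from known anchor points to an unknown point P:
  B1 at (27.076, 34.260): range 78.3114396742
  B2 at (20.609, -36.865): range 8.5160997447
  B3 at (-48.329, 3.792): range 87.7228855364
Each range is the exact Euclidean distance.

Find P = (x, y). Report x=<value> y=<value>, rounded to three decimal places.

x=25.213 y=-44.029

eq1: (x − 27.076)² + (y − 34.260)² = 78.3114396742²
eq2: (x − 20.609)² + (y + 36.865)² = 8.5160997447²
eq3: (x + 48.329)² + (y − 3.792)² = 87.7228855364²
eq2−eq1, eq2−eq3 (x²,y² cancel):
  12.934·x + 142.250·y = -5937.059359
  -137.876·x + 81.314·y = -7056.468293
det = 12.934·81.314 − 142.250·-137.876 = 20664.576276
x = (-5937.059359·81.314 − 142.250·-7056.468293) / 20664.576276 = 25.213029
y = (12.934·-7056.468293 − -5937.059359·-137.876) / 20664.576276 = -44.029277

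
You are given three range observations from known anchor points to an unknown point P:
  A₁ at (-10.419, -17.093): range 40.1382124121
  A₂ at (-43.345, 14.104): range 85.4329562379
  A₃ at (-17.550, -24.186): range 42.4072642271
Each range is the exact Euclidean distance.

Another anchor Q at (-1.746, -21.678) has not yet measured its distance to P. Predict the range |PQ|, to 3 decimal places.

eq1: (x + 10.419)² + (y + 17.093)² = 40.1382124121²
eq2: (x + 43.345)² + (y − 14.104)² = 85.4329562379²
eq3: (x + 17.550)² + (y + 24.186)² = 42.4072642271²
eq3−eq1, eq3−eq2 (x²,y² cancel):
  14.262·x + 14.186·y = -304.938922
  -51.590·x + 76.580·y = -4315.667207
det = 14.262·76.580 − 14.186·-51.590 = 1824.039700
x = (-304.938922·76.580 − 14.186·-4315.667207) / 1824.039700 = 20.761518
y = (14.262·-4315.667207 − -304.938922·-51.590) / 1824.039700 = -42.368510
|P − Q| = √((20.761518 − -1.746)² + (-42.368510 − -21.678)²) = 30.572628

30.573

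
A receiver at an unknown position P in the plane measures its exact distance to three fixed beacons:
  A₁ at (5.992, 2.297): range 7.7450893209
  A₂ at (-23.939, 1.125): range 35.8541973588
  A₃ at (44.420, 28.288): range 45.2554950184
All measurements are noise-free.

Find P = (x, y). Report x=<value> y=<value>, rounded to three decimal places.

eq1: (x − 5.992)² + (y − 2.297)² = 7.7450893209²
eq2: (x + 23.939)² + (y − 1.125)² = 35.8541973588²
eq3: (x − 44.420)² + (y − 28.288)² = 45.2554950184²
eq3−eq2, eq3−eq1 (x²,y² cancel):
  -136.718·x − 54.326·y = -1436.469637
  -76.856·x − 51.982·y = -744.093650
det = -136.718·-51.982 − -54.326·-76.856 = 2931.596020
x = (-1436.469637·-51.982 − -54.326·-744.093650) / 2931.596020 = 11.682010
y = (-136.718·-744.093650 − -1436.469637·-76.856) / 2931.596020 = -2.957541

x=11.682 y=-2.958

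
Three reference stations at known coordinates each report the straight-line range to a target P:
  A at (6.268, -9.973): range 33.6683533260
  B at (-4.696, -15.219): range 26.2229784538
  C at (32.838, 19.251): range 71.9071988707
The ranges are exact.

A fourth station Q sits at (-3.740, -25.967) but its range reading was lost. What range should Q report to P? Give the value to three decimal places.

eq1: (x − 6.268)² + (y + 9.973)² = 33.6683533260²
eq2: (x + 4.696)² + (y + 15.219)² = 26.2229784538²
eq3: (x − 32.838)² + (y − 19.251)² = 71.9071988707²
eq3−eq1, eq3−eq2 (x²,y² cancel):
  -53.140·x − 58.448·y = 2726.900542
  -75.068·x − 68.940·y = 3287.735782
det = -53.140·-68.940 − -58.448·-75.068 = -724.102864
x = (2726.900542·-68.940 − -58.448·3287.735782) / -724.102864 = -5.757549
y = (-53.140·3287.735782 − 2726.900542·-75.068) / -724.102864 = -41.420483
|P − Q| = √((-5.757549 − -3.740)² + (-41.420483 − -25.967)²) = 15.584628

15.585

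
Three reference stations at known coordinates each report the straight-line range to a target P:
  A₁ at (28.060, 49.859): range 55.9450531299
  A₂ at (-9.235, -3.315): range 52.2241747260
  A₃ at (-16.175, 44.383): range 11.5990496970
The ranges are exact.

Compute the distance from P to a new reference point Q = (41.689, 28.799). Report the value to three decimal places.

eq1: (x − 28.060)² + (y − 49.859)² = 55.9450531299²
eq2: (x + 9.235)² + (y + 3.315)² = 52.2241747260²
eq3: (x + 16.175)² + (y − 44.383)² = 11.5990496970²
eq3−eq1, eq3−eq2 (x²,y² cancel):
  88.470·x + 10.952·y = -1953.508849
  13.880·x − 95.396·y = -4728.033336
det = 88.470·-95.396 − 10.952·13.880 = -8591.697880
x = (-1953.508849·-95.396 − 10.952·-4728.033336) / -8591.697880 = -27.717263
y = (88.470·-4728.033336 − -1953.508849·13.880) / -8591.697880 = 45.529348
|P − Q| = √((-27.717263 − 41.689)² + (45.529348 − 28.799)²) = 71.394215

71.394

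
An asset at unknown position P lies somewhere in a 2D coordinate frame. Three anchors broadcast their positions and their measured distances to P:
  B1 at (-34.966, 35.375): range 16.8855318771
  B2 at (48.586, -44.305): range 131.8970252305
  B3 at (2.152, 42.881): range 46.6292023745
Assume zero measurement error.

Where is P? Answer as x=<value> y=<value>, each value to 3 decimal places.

eq1: (x + 34.966)² + (y − 35.375)² = 16.8855318771²
eq2: (x − 48.586)² + (y + 44.305)² = 131.8970252305²
eq3: (x − 2.152)² + (y − 42.881)² = 46.6292023745²
eq1−eq3, eq1−eq2 (x²,y² cancel):
  74.236·x + 15.012·y = -2519.761843
  167.104·x − 159.360·y = -15262.183438
det = 74.236·-159.360 − 15.012·167.104 = -14338.814208
x = (-2519.761843·-159.360 − 15.012·-15262.183438) / -14338.814208 = -43.983075
y = (74.236·-15262.183438 − -2519.761843·167.104) / -14338.814208 = 49.651328

x=-43.983 y=49.651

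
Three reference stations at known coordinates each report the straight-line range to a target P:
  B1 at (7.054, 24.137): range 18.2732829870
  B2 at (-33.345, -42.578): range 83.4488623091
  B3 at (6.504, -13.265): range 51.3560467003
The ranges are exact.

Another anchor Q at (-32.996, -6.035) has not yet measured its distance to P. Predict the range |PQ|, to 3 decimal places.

50.064

eq1: (x − 7.054)² + (y − 24.137)² = 18.2732829870²
eq2: (x + 33.345)² + (y + 42.578)² = 83.4488623091²
eq3: (x − 6.504)² + (y + 13.265)² = 51.3560467003²
eq1−eq3, eq1−eq2 (x²,y² cancel):
  -1.100·x − 74.804·y = -2717.622106
  -80.798·x − 133.430·y = -4337.378326
det = -1.100·-133.430 − -74.804·-80.798 = -5897.240592
x = (-2717.622106·-133.430 − -74.804·-4337.378326) / -5897.240592 = -6.470665
y = (-1.100·-4337.378326 − -2717.622106·-80.798) / -5897.240592 = 36.425055
|P − Q| = √((-6.470665 − -32.996)² + (36.425055 − -6.035)²) = 50.064455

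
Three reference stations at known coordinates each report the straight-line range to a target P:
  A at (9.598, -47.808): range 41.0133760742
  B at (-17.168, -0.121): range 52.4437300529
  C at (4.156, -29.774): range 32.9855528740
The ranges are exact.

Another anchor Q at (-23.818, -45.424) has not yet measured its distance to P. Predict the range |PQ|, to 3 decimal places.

65.035

eq1: (x − 9.598)² + (y + 47.808)² = 41.0133760742²
eq2: (x + 17.168)² + (y + 0.121)² = 52.4437300529²
eq3: (x − 4.156)² + (y + 29.774)² = 32.9855528740²
eq1−eq3, eq1−eq2 (x²,y² cancel):
  -10.884·x + 36.068·y = -879.912737
  -53.532·x + 95.374·y = -3151.219408
det = -10.884·95.374 − 36.068·-53.532 = 892.741560
x = (-879.912737·95.374 − 36.068·-3151.219408) / 892.741560 = 33.310182
y = (-10.884·-3151.219408 − -879.912737·-53.532) / 892.741560 = -14.344148
|P − Q| = √((33.310182 − -23.818)² + (-14.344148 − -45.424)²) = 65.035271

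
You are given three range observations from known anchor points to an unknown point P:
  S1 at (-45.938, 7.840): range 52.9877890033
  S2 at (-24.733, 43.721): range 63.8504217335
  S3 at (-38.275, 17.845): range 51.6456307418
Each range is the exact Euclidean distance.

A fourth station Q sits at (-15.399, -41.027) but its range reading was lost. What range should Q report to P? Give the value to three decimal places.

32.182

eq1: (x + 45.938)² + (y − 7.840)² = 52.9877890033²
eq2: (x + 24.733)² + (y − 43.721)² = 63.8504217335²
eq3: (x + 38.275)² + (y − 17.845)² = 51.6456307418²
eq2−eq1, eq2−eq3 (x²,y² cancel):
  -42.410·x − 71.762·y = 917.688886
  -27.084·x − 51.752·y = 669.777701
det = -42.410·-51.752 − -71.762·-27.084 = 251.200312
x = (917.688886·-51.752 − -71.762·669.777701) / 251.200312 = 2.278469
y = (-42.410·669.777701 − 917.688886·-27.084) / 251.200312 = -14.134483
|P − Q| = √((2.278469 − -15.399)² + (-14.134483 − -41.027)²) = 32.182299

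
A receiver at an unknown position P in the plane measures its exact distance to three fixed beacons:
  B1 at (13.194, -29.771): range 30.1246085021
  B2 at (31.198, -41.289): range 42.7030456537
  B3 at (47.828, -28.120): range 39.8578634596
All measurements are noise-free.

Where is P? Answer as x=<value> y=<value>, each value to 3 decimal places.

x=19.311 y=-0.274

eq1: (x − 13.194)² + (y + 29.771)² = 30.1246085021²
eq2: (x − 31.198)² + (y + 41.289)² = 42.7030456537²
eq3: (x − 47.828)² + (y + 28.120)² = 39.8578634596²
eq3−eq2, eq3−eq1 (x²,y² cancel):
  -33.260·x − 26.338·y = -635.056088
  -69.268·x − 3.302·y = -1336.700665
det = -33.260·-3.302 − -26.338·-69.268 = -1714.556064
x = (-635.056088·-3.302 − -26.338·-1336.700665) / -1714.556064 = 19.310577
y = (-33.260·-1336.700665 − -635.056088·-69.268) / -1714.556064 = -0.273890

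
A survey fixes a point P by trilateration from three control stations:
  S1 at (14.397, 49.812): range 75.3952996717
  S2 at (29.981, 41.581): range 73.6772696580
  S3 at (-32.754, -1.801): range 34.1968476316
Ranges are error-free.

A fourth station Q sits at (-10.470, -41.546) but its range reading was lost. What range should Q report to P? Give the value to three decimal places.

eq1: (x − 14.397)² + (y − 49.812)² = 75.3952996717²
eq2: (x − 29.981)² + (y − 41.581)² = 73.6772696580²
eq3: (x + 32.754)² + (y + 1.801)² = 34.1968476316²
eq3−eq2, eq3−eq1 (x²,y² cancel):
  125.470·x + 86.764·y = -2707.143871
  94.302·x + 103.226·y = -2902.585989
det = 125.470·103.226 − 86.764·94.302 = 4769.747492
x = (-2707.143871·103.226 − 86.764·-2902.585989) / 4769.747492 = -5.788076
y = (125.470·-2902.585989 − -2707.143871·94.302) / 4769.747492 = -22.831058
|P − Q| = √((-5.788076 − -10.470)² + (-22.831058 − -41.546)²) = 19.291694

19.292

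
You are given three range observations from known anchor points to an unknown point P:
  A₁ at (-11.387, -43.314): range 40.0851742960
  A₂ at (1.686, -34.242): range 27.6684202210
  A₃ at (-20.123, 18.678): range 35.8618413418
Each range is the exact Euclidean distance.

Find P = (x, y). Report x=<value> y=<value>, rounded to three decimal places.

x=5.127 y=-6.788

eq1: (x + 11.387)² + (y + 43.314)² = 40.0851742960²
eq2: (x − 1.686)² + (y + 34.242)² = 27.6684202210²
eq3: (x + 20.123)² + (y − 18.678)² = 35.8618413418²
eq2−eq3, eq2−eq1 (x²,y² cancel):
  -43.618·x + 105.840·y = -942.084534
  -26.146·x − 18.144·y = -10.870516
det = -43.618·-18.144 − 105.840·-26.146 = 3558.697632
x = (-942.084534·-18.144 − 105.840·-10.870516) / 3558.697632 = 5.126515
y = (-43.618·-10.870516 − -942.084534·-26.146) / 3558.697632 = -6.788324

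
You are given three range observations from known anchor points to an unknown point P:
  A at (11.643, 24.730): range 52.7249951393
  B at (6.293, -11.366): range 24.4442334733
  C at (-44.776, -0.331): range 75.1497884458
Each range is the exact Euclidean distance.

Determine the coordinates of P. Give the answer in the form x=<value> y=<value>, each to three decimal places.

eq1: (x − 11.643)² + (y − 24.730)² = 52.7249951393²
eq2: (x − 6.293)² + (y + 11.366)² = 24.4442334733²
eq3: (x + 44.776)² + (y + 0.331)² = 75.1497884458²
eq2−eq3, eq2−eq1 (x²,y² cancel):
  -102.138·x + 22.070·y = -3213.758221
  10.700·x + 72.192·y = -1604.060018
det = -102.138·72.192 − 22.070·10.700 = -7609.695496
x = (-3213.758221·72.192 − 22.070·-1604.060018) / -7609.695496 = 25.836254
y = (-102.138·-1604.060018 − -3213.758221·10.700) / -7609.695496 = -26.048703

x=25.836 y=-26.049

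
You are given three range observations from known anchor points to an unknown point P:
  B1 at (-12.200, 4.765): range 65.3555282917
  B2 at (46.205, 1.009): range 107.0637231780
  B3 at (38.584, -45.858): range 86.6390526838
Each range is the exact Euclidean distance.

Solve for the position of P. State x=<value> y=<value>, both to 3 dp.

eq1: (x + 12.200)² + (y − 4.765)² = 65.3555282917²
eq2: (x − 46.205)² + (y − 1.009)² = 107.0637231780²
eq3: (x − 38.584)² + (y + 45.858)² = 86.6390526838²
eq1−eq2, eq1−eq3 (x²,y² cancel):
  116.810·x − 7.512·y = -5226.920861
  101.568·x − 101.246·y = 185.155623
det = 116.810·-101.246 − -7.512·101.568 = -11063.566444
x = (-5226.920861·-101.246 − -7.512·185.155623) / -11063.566444 = -47.958831
y = (116.810·185.155623 − -5226.920861·101.568) / -11063.566444 = -49.940128

x=-47.959 y=-49.940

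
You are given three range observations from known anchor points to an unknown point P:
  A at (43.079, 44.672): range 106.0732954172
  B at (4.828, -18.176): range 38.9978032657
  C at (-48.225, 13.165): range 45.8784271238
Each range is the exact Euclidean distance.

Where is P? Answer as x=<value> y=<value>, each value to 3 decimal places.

eq1: (x − 43.079)² + (y − 44.672)² = 106.0732954172²
eq2: (x − 4.828)² + (y + 18.176)² = 38.9978032657²
eq3: (x + 48.225)² + (y − 13.165)² = 45.8784271238²
eq3−eq1, eq3−eq2 (x²,y² cancel):
  182.608·x + 63.014·y = -7794.293950
  106.106·x − 62.682·y = -1561.289874
det = 182.608·-62.682 − 63.014·106.106 = -18132.398140
x = (-7794.293950·-62.682 − 63.014·-1561.289874) / -18132.398140 = -32.369963
y = (182.608·-1561.289874 − -7794.293950·106.106) / -18132.398140 = -29.886688

x=-32.370 y=-29.887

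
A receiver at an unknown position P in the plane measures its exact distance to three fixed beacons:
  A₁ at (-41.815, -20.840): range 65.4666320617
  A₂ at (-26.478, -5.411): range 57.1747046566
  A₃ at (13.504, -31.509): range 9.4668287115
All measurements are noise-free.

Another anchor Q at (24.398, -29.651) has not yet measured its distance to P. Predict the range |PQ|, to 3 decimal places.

eq1: (x + 41.815)² + (y + 20.840)² = 65.4666320617²
eq2: (x + 26.478)² + (y + 5.411)² = 57.1747046566²
eq3: (x − 13.504)² + (y + 31.509)² = 9.4668287115²
eq3−eq1, eq3−eq2 (x²,y² cancel):
  -110.638·x + 21.338·y = -3188.634340
  -79.964·x + 52.196·y = -3624.137699
det = -110.638·52.196 − 21.338·-79.964 = -4068.589216
x = (-3188.634340·52.196 − 21.338·-3624.137699) / -4068.589216 = 21.900001
y = (-110.638·-3624.137699 − -3188.634340·-79.964) / -4068.589216 = -35.882558
|P − Q| = √((21.900001 − 24.398)² + (-35.882558 − -29.651)²) = 6.713592

6.714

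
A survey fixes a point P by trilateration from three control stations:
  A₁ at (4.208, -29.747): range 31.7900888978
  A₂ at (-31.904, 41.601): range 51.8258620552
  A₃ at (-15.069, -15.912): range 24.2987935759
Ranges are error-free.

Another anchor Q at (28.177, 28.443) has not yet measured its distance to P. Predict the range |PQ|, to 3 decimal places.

37.663

eq1: (x − 4.208)² + (y + 29.747)² = 31.7900888978²
eq2: (x + 31.904)² + (y − 41.601)² = 51.8258620552²
eq3: (x + 15.069)² + (y + 15.912)² = 24.2987935759²
eq2−eq3, eq2−eq1 (x²,y² cancel):
  33.670·x − 115.026·y = -172.753303
  72.224·x − 142.696·y = -170.606918
det = 33.670·-142.696 − -115.026·72.224 = 3503.063504
x = (-172.753303·-142.696 − -115.026·-170.606918) / 3503.063504 = 1.435022
y = (33.670·-170.606918 − -172.753303·72.224) / 3503.063504 = 1.921918
|P − Q| = √((1.435022 − 28.177)² + (1.921918 − 28.443)²) = 37.662995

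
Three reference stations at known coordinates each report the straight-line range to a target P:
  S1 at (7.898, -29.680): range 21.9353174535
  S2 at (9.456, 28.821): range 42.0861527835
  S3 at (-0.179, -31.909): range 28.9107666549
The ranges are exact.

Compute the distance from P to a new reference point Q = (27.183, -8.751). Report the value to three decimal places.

7.274

eq1: (x − 7.898)² + (y + 29.680)² = 21.9353174535²
eq2: (x − 9.456)² + (y − 28.821)² = 42.0861527835²
eq3: (x + 0.179)² + (y + 31.909)² = 28.9107666549²
eq2−eq1, eq2−eq3 (x²,y² cancel):
  -3.116·x − 117.002·y = 1313.300931
  -19.270·x − 121.460·y = 1033.562173
det = -3.116·-121.460 − -117.002·-19.270 = -1876.159180
x = (1313.300931·-121.460 − -117.002·1033.562173) / -1876.159180 = 20.565787
y = (-3.116·1033.562173 − 1313.300931·-19.270) / -1876.159180 = -11.772311
|P − Q| = √((20.565787 − 27.183)² + (-11.772311 − -8.751)²) = 7.274327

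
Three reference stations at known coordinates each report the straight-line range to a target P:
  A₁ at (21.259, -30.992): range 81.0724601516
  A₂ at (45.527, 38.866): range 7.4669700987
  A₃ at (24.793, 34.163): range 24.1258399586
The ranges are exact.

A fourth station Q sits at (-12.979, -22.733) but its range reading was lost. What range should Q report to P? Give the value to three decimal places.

90.578

eq1: (x − 21.259)² + (y + 30.992)² = 81.0724601516²
eq2: (x − 45.527)² + (y − 38.866)² = 7.4669700987²
eq3: (x − 24.793)² + (y − 34.163)² = 24.1258399586²
eq1−eq3, eq1−eq2 (x²,y² cancel):
  7.068·x + 130.310·y = 6360.041914
  48.536·x + 139.716·y = 8687.812693
det = 7.068·139.716 − 130.310·48.536 = -5337.213472
x = (6360.041914·139.716 − 130.310·8687.812693) / -5337.213472 = 45.624792
y = (7.068·8687.812693 − 6360.041914·48.536) / -5337.213472 = 46.332330
|P − Q| = √((45.624792 − -12.979)² + (46.332330 − -22.733)²) = 90.578277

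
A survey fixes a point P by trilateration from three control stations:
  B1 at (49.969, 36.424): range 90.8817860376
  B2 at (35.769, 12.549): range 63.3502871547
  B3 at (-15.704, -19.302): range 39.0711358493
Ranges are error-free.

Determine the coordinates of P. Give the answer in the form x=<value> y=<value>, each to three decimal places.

x=12.477 y=-46.364

eq1: (x − 49.969)² + (y − 36.424)² = 90.8817860376²
eq2: (x − 35.769)² + (y − 12.549)² = 63.3502871547²
eq3: (x + 15.704)² + (y + 19.302)² = 39.0711358493²
eq2−eq3, eq2−eq1 (x²,y² cancel):
  -102.946·x − 63.702·y = 1668.989284
  28.400·x + 47.750·y = -1859.530176
det = -102.946·47.750 − -63.702·28.400 = -3106.534700
x = (1668.989284·47.750 − -63.702·-1859.530176) / -3106.534700 = 12.477425
y = (-102.946·-1859.530176 − 1668.989284·28.400) / -3106.534700 = -46.364168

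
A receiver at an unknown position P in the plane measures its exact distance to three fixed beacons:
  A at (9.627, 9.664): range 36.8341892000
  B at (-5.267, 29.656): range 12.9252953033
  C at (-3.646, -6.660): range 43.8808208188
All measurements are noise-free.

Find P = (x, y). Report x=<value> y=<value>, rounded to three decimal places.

x=-16.966 y=35.150

eq1: (x − 9.627)² + (y − 9.664)² = 36.8341892000²
eq2: (x + 5.267)² + (y − 29.656)² = 12.9252953033²
eq3: (x + 3.646)² + (y + 6.660)² = 43.8808208188²
eq1−eq3, eq1−eq2 (x²,y² cancel):
  -26.546·x − 32.648·y = -697.192051
  -29.788·x + 39.984·y = 1910.841835
det = -26.546·39.984 − -32.648·-29.788 = -2033.933888
x = (-697.192051·39.984 − -32.648·1910.841835) / -2033.933888 = -16.966450
y = (-26.546·1910.841835 − -697.192051·-29.788) / -2033.933888 = 35.150191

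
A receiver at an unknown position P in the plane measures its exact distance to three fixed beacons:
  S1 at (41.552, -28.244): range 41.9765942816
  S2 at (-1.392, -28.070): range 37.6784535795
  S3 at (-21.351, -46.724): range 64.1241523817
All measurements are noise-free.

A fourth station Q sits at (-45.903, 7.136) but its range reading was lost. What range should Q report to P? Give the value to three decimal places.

62.161

eq1: (x − 41.552)² + (y + 28.244)² = 41.9765942816²
eq2: (x + 1.392)² + (y + 28.070)² = 37.6784535795²
eq3: (x + 21.351)² + (y + 46.724)² = 64.1241523817²
eq2−eq3, eq2−eq1 (x²,y² cancel):
  -39.918·x − 37.308·y = -843.106242
  85.888·x − 0.348·y = 1392.061073
det = -39.918·-0.348 − -37.308·85.888 = 3218.200968
x = (-843.106242·-0.348 − -37.308·1392.061073) / 3218.200968 = 16.229072
y = (-39.918·1392.061073 − -843.106242·85.888) / 3218.200968 = 5.234109
|P − Q| = √((16.229072 − -45.903)² + (5.234109 − 7.136)²) = 62.161174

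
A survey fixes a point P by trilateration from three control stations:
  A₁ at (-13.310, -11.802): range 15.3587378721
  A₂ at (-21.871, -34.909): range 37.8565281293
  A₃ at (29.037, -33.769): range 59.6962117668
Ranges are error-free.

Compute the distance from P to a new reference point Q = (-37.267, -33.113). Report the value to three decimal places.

eq1: (x + 13.310)² + (y + 11.802)² = 15.3587378721²
eq2: (x + 21.871)² + (y + 34.909)² = 37.8565281293²
eq3: (x − 29.037)² + (y + 33.769)² = 59.6962117668²
eq3−eq1, eq3−eq2 (x²,y² cancel):
  -84.694·x + 43.934·y = 1660.697444
  -101.816·x − 2.280·y = 1844.007169
det = -84.694·-2.280 − 43.934·-101.816 = 4666.286464
x = (1660.697444·-2.280 − 43.934·1844.007169) / 4666.286464 = -18.173124
y = (-84.694·1844.007169 − 1660.697444·-101.816) / 4666.286464 = 2.766488
|P − Q| = √((-18.173124 − -37.267)² + (2.766488 − -33.113)²) = 40.643743

40.644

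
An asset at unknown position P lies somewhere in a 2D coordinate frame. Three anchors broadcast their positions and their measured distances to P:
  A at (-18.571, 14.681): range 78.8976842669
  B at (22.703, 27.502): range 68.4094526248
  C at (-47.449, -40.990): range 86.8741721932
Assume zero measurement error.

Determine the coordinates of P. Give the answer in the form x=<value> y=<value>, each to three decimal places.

x=39.399 y=-38.839

eq1: (x + 18.571)² + (y − 14.681)² = 78.8976842669²
eq2: (x − 22.703)² + (y − 27.502)² = 68.4094526248²
eq3: (x + 47.449)² + (y + 40.990)² = 86.8741721932²
eq2−eq3, eq2−eq1 (x²,y² cancel):
  -140.304·x − 136.984·y = -207.467098
  -82.548·x − 25.642·y = -2256.363785
det = -140.304·-25.642 − -136.984·-82.548 = -7710.080064
x = (-207.467098·-25.642 − -136.984·-2256.363785) / -7710.080064 = 39.398536
y = (-140.304·-2256.363785 − -207.467098·-82.548) / -7710.080064 = -38.838879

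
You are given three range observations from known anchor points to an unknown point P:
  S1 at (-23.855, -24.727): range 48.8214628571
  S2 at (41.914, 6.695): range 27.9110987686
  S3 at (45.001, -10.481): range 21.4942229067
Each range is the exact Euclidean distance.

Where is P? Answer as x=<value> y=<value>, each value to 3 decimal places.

eq1: (x + 23.855)² + (y + 24.727)² = 48.8214628571²
eq2: (x − 41.914)² + (y − 6.695)² = 27.9110987686²
eq3: (x − 45.001)² + (y + 10.481)² = 21.4942229067²
eq1−eq2, eq1−eq3 (x²,y² cancel):
  131.538·x + 62.844·y = 2225.626668
  137.712·x + 28.492·y = 2875.989425
det = 131.538·28.492 − 62.844·137.712 = -4906.592232
x = (2225.626668·28.492 − 62.844·2875.989425) / -4906.592232 = 23.911937
y = (131.538·2875.989425 − 2225.626668·137.712) / -4906.592232 = -14.634678

x=23.912 y=-14.635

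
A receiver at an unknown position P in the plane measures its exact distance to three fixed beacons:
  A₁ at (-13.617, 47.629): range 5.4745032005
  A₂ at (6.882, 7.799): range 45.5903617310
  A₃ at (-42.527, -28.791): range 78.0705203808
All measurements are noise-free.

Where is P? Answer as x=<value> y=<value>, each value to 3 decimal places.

x=-18.681 y=45.549

eq1: (x + 13.617)² + (y − 47.629)² = 5.4745032005²
eq2: (x − 6.882)² + (y − 7.799)² = 45.5903617310²
eq3: (x + 42.527)² + (y + 28.791)² = 78.0705203808²
eq3−eq2, eq3−eq1 (x²,y² cancel):
  98.818·x + 73.180·y = 1487.243985
  57.820·x + 152.840·y = 5881.512887
det = 98.818·152.840 − 73.180·57.820 = 10872.075520
x = (1487.243985·152.840 − 73.180·5881.512887) / 10872.075520 = -18.680770
y = (98.818·5881.512887 − 1487.243985·57.820) / 10872.075520 = 45.548515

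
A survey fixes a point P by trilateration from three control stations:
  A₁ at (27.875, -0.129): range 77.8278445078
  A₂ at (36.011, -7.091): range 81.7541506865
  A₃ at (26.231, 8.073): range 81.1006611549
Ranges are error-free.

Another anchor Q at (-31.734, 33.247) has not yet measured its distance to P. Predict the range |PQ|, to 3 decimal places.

74.414

eq1: (x − 27.875)² + (y + 0.129)² = 77.8278445078²
eq2: (x − 36.011)² + (y + 7.091)² = 81.7541506865²
eq3: (x − 26.231)² + (y − 8.073)² = 81.1006611549²
eq3−eq2, eq3−eq1 (x²,y² cancel):
  19.560·x − 30.328·y = 487.411797
  3.288·x − 16.404·y = 543.937435
det = 19.560·-16.404 − -30.328·3.288 = -221.143776
x = (487.411797·-16.404 − -30.328·543.937435) / -221.143776 = -38.441197
y = (19.560·543.937435 − 487.411797·3.288) / -221.143776 = -40.863941
|P − Q| = √((-38.441197 − -31.734)² + (-40.863941 − 33.247)²) = 74.413830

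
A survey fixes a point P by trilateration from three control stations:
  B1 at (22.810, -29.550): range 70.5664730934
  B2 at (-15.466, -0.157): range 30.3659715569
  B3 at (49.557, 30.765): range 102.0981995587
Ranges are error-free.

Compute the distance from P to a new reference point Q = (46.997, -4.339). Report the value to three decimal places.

eq1: (x − 22.810)² + (y + 29.550)² = 70.5664730934²
eq2: (x + 15.466)² + (y + 0.157)² = 30.3659715569²
eq3: (x − 49.557)² + (y − 30.765)² = 102.0981995587²
eq1−eq2, eq1−eq3 (x²,y² cancel):
  -76.552·x + 58.786·y = 2903.258101
  53.494·x + 120.630·y = -3435.532354
det = -76.552·120.630 − 58.786·53.494 = -12379.166044
x = (2903.258101·120.630 − 58.786·-3435.532354) / -12379.166044 = -44.605689
y = (-76.552·-3435.532354 − 2903.258101·53.494) / -12379.166044 = -8.699292
|P − Q| = √((-44.605689 − 46.997)² + (-8.699292 − -4.339)²) = 91.706405

91.706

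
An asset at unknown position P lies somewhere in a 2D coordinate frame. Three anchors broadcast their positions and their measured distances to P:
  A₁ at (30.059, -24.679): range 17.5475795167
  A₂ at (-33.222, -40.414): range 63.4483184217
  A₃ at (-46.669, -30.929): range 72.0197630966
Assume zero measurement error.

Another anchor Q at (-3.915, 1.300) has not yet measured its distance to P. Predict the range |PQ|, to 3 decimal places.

27.896

eq1: (x − 30.059)² + (y + 24.679)² = 17.5475795167²
eq2: (x + 33.222)² + (y + 40.414)² = 63.4483184217²
eq3: (x + 46.669)² + (y + 30.929)² = 72.0197630966²
eq1−eq2, eq1−eq3 (x²,y² cancel):
  -126.562·x − 31.470·y = -2493.375406
  -153.456·x − 12.500·y = -3256.926650
det = -126.562·-12.500 − -31.470·-153.456 = -3247.235320
x = (-2493.375406·-12.500 − -31.470·-3256.926650) / -3247.235320 = 21.965852
y = (-126.562·-3256.926650 − -2493.375406·-153.456) / -3247.235320 = -9.109206
|P − Q| = √((21.965852 − -3.915)² + (-9.109206 − 1.300)²) = 27.895699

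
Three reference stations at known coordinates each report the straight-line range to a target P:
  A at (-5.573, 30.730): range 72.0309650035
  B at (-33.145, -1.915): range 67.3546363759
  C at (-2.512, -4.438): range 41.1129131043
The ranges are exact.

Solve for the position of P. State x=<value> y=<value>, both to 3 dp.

x=26.095 y=-33.966

eq1: (x + 5.573)² + (y − 30.730)² = 72.0309650035²
eq2: (x + 33.145)² + (y + 1.915)² = 67.3546363759²
eq3: (x + 2.512)² + (y + 4.438)² = 41.1129131043²
eq1−eq2, eq1−eq3 (x²,y² cancel):
  -55.144·x − 65.290·y = 778.679899
  6.122·x − 70.336·y = 2548.803054
det = -55.144·-70.336 − -65.290·6.122 = 4278.313764
x = (778.679899·-70.336 − -65.290·2548.803054) / 4278.313764 = 26.094889
y = (-55.144·2548.803054 − 778.679899·6.122) / 4278.313764 = -33.966250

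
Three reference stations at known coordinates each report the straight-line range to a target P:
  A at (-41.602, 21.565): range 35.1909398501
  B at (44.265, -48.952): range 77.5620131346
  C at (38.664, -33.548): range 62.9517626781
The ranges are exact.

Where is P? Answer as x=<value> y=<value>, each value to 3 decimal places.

x=-9.659 y=6.798

eq1: (x + 41.602)² + (y − 21.565)² = 35.1909398501²
eq2: (x − 44.265)² + (y + 48.952)² = 77.5620131346²
eq3: (x − 38.664)² + (y + 33.548)² = 62.9517626781²
eq2−eq3, eq2−eq1 (x²,y² cancel):
  -11.202·x + 30.808·y = 317.626128
  -171.734·x + 141.034·y = 2617.550734
det = -11.202·141.034 − 30.808·-171.734 = 3710.918204
x = (317.626128·141.034 − 30.808·2617.550734) / 3710.918204 = -9.659448
y = (-11.202·2617.550734 − 317.626128·-171.734) / 3710.918204 = 6.797617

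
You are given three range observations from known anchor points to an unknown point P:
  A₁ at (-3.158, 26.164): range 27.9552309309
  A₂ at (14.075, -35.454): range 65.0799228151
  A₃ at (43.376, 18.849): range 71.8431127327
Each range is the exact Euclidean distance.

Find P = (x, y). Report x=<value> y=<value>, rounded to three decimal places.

x=-28.299 y=13.941

eq1: (x + 3.158)² + (y − 26.164)² = 27.9552309309²
eq2: (x − 14.075)² + (y + 35.454)² = 65.0799228151²
eq3: (x − 43.376)² + (y − 18.849)² = 71.8431127327²
eq3−eq2, eq3−eq1 (x²,y² cancel):
  -58.602·x − 108.606·y = 144.366058
  -93.068·x + 14.630·y = 2837.703594
det = -58.602·14.630 − -108.606·-93.068 = -10965.090468
x = (144.366058·14.630 − -108.606·2837.703594) / -10965.090468 = -28.299239
y = (-58.602·2837.703594 − 144.366058·-93.068) / -10965.090468 = 13.940537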